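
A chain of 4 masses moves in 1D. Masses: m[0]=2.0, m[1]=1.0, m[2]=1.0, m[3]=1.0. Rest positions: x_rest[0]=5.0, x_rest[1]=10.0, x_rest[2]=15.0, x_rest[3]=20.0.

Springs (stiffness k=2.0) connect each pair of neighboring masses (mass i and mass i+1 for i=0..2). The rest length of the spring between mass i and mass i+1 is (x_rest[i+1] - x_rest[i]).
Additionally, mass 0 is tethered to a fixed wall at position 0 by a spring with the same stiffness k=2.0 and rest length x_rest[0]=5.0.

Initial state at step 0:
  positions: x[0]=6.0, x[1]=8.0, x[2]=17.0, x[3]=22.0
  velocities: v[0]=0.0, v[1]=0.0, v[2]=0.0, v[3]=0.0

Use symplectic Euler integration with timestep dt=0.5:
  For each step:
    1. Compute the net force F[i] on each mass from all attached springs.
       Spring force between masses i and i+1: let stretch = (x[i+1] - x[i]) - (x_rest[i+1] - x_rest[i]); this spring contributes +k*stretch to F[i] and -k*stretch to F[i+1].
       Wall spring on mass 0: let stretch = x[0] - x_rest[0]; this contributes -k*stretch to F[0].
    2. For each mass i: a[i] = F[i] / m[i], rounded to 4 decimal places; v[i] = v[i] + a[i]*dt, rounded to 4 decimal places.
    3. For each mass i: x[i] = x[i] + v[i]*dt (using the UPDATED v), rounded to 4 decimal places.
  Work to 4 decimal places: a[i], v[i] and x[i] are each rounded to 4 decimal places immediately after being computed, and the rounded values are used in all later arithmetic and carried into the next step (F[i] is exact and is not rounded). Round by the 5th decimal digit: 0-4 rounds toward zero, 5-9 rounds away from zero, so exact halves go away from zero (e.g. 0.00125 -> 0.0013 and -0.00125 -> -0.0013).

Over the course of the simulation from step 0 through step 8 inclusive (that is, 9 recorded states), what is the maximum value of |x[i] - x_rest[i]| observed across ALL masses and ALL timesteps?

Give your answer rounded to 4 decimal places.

Answer: 3.5000

Derivation:
Step 0: x=[6.0000 8.0000 17.0000 22.0000] v=[0.0000 0.0000 0.0000 0.0000]
Step 1: x=[5.0000 11.5000 15.0000 22.0000] v=[-2.0000 7.0000 -4.0000 0.0000]
Step 2: x=[4.3750 13.5000 14.7500 21.0000] v=[-1.2500 4.0000 -0.5000 -2.0000]
Step 3: x=[4.9375 11.5625 17.0000 19.3750] v=[1.1250 -3.8750 4.5000 -3.2500]
Step 4: x=[5.9219 9.0313 17.7188 19.0625] v=[1.9688 -5.0625 1.4375 -0.6250]
Step 5: x=[6.2032 9.2891 14.7657 20.5782] v=[0.5626 0.5156 -5.9063 3.0313]
Step 6: x=[5.7052 10.7423 11.9805 21.6876] v=[-0.9961 2.9063 -5.5704 2.2188]
Step 7: x=[5.0401 10.2960 13.4298 20.4435] v=[-1.3302 -0.8926 2.8985 -2.4883]
Step 8: x=[4.4290 8.7887 16.8190 18.1925] v=[-1.2223 -3.0147 6.7784 -4.5020]
Max displacement = 3.5000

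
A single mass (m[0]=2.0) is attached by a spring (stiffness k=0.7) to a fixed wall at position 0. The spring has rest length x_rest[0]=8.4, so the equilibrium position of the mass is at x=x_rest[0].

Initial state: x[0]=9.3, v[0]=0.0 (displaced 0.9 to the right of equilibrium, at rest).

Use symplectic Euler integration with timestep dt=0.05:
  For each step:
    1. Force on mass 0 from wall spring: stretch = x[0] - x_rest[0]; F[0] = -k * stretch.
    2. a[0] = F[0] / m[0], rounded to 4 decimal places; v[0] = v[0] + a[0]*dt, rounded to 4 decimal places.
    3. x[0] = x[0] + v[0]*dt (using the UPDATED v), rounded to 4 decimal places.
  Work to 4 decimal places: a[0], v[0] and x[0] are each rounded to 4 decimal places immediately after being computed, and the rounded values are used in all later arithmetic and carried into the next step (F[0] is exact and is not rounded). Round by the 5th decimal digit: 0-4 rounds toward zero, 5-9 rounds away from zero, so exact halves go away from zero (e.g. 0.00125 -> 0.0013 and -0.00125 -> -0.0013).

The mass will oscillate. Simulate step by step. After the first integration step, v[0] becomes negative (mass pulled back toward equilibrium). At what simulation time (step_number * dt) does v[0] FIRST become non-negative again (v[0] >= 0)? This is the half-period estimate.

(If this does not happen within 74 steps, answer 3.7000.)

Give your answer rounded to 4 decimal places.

Step 0: x=[9.3000] v=[0.0000]
Step 1: x=[9.2992] v=[-0.0158]
Step 2: x=[9.2976] v=[-0.0315]
Step 3: x=[9.2952] v=[-0.0472]
Step 4: x=[9.2921] v=[-0.0629]
Step 5: x=[9.2882] v=[-0.0785]
Step 6: x=[9.2835] v=[-0.0940]
Step 7: x=[9.2780] v=[-0.1095]
Step 8: x=[9.2718] v=[-0.1249]
Step 9: x=[9.2648] v=[-0.1402]
Step 10: x=[9.2570] v=[-0.1553]
Step 11: x=[9.2485] v=[-0.1703]
Step 12: x=[9.2392] v=[-0.1852]
Step 13: x=[9.2292] v=[-0.1999]
Step 14: x=[9.2185] v=[-0.2144]
Step 15: x=[9.2071] v=[-0.2287]
Step 16: x=[9.1950] v=[-0.2428]
Step 17: x=[9.1822] v=[-0.2567]
Step 18: x=[9.1687] v=[-0.2704]
Step 19: x=[9.1545] v=[-0.2839]
Step 20: x=[9.1396] v=[-0.2971]
Step 21: x=[9.1241] v=[-0.3100]
Step 22: x=[9.1080] v=[-0.3227]
Step 23: x=[9.0912] v=[-0.3351]
Step 24: x=[9.0738] v=[-0.3472]
Step 25: x=[9.0559] v=[-0.3590]
Step 26: x=[9.0374] v=[-0.3705]
Step 27: x=[9.0183] v=[-0.3817]
Step 28: x=[8.9987] v=[-0.3925]
Step 29: x=[8.9786] v=[-0.4030]
Step 30: x=[8.9579] v=[-0.4131]
Step 31: x=[8.9368] v=[-0.4229]
Step 32: x=[8.9152] v=[-0.4323]
Step 33: x=[8.8931] v=[-0.4413]
Step 34: x=[8.8706] v=[-0.4499]
Step 35: x=[8.8477] v=[-0.4581]
Step 36: x=[8.8244] v=[-0.4659]
Step 37: x=[8.8007] v=[-0.4733]
Step 38: x=[8.7767] v=[-0.4803]
Step 39: x=[8.7524] v=[-0.4869]
Step 40: x=[8.7277] v=[-0.4931]
Step 41: x=[8.7028] v=[-0.4988]
Step 42: x=[8.6776] v=[-0.5041]
Step 43: x=[8.6522] v=[-0.5090]
Step 44: x=[8.6265] v=[-0.5134]
Step 45: x=[8.6006] v=[-0.5174]
Step 46: x=[8.5746] v=[-0.5209]
Step 47: x=[8.5484] v=[-0.5240]
Step 48: x=[8.5221] v=[-0.5266]
Step 49: x=[8.4957] v=[-0.5287]
Step 50: x=[8.4692] v=[-0.5304]
Step 51: x=[8.4426] v=[-0.5316]
Step 52: x=[8.4160] v=[-0.5323]
Step 53: x=[8.3894] v=[-0.5326]
Step 54: x=[8.3628] v=[-0.5324]
Step 55: x=[8.3362] v=[-0.5318]
Step 56: x=[8.3097] v=[-0.5307]
Step 57: x=[8.2832] v=[-0.5291]
Step 58: x=[8.2568] v=[-0.5271]
Step 59: x=[8.2306] v=[-0.5246]
Step 60: x=[8.2045] v=[-0.5216]
Step 61: x=[8.1786] v=[-0.5182]
Step 62: x=[8.1529] v=[-0.5143]
Step 63: x=[8.1274] v=[-0.5100]
Step 64: x=[8.1021] v=[-0.5052]
Step 65: x=[8.0771] v=[-0.5000]
Step 66: x=[8.0524] v=[-0.4944]
Step 67: x=[8.0280] v=[-0.4883]
Step 68: x=[8.0039] v=[-0.4818]
Step 69: x=[7.9802] v=[-0.4749]
Step 70: x=[7.9568] v=[-0.4676]
Step 71: x=[7.9338] v=[-0.4598]
Step 72: x=[7.9112] v=[-0.4516]
Step 73: x=[7.8891] v=[-0.4430]
Step 74: x=[7.8674] v=[-0.4341]
v[0] did not become non-negative within 74 steps; using fallback time=3.7000

Answer: 3.7000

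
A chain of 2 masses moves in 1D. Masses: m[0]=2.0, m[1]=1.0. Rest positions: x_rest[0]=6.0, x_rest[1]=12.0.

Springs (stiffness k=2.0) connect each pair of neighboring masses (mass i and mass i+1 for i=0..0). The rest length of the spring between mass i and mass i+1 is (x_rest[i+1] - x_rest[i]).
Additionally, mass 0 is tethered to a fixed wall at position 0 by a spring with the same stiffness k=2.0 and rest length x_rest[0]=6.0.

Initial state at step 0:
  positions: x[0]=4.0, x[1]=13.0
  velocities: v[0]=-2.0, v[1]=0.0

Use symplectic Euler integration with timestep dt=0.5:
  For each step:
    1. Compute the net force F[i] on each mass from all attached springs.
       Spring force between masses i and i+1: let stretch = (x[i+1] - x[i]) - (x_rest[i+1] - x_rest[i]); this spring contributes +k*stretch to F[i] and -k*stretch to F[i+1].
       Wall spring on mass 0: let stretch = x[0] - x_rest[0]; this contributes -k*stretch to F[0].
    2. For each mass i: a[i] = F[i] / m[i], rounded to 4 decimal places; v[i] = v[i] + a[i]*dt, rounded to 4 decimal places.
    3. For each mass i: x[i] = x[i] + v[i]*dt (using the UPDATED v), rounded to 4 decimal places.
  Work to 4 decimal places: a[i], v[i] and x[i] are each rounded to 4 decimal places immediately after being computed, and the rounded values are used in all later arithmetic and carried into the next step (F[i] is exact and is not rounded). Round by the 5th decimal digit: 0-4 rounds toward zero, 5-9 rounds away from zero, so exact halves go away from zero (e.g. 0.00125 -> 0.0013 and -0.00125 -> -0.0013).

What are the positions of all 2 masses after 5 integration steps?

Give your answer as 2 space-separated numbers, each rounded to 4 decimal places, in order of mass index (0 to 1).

Step 0: x=[4.0000 13.0000] v=[-2.0000 0.0000]
Step 1: x=[4.2500 11.5000] v=[0.5000 -3.0000]
Step 2: x=[5.2500 9.3750] v=[2.0000 -4.2500]
Step 3: x=[5.9688 8.1875] v=[1.4375 -2.3750]
Step 4: x=[5.7500 8.8907] v=[-0.4376 1.4063]
Step 5: x=[4.8789 11.0235] v=[-1.7423 4.2656]

Answer: 4.8789 11.0235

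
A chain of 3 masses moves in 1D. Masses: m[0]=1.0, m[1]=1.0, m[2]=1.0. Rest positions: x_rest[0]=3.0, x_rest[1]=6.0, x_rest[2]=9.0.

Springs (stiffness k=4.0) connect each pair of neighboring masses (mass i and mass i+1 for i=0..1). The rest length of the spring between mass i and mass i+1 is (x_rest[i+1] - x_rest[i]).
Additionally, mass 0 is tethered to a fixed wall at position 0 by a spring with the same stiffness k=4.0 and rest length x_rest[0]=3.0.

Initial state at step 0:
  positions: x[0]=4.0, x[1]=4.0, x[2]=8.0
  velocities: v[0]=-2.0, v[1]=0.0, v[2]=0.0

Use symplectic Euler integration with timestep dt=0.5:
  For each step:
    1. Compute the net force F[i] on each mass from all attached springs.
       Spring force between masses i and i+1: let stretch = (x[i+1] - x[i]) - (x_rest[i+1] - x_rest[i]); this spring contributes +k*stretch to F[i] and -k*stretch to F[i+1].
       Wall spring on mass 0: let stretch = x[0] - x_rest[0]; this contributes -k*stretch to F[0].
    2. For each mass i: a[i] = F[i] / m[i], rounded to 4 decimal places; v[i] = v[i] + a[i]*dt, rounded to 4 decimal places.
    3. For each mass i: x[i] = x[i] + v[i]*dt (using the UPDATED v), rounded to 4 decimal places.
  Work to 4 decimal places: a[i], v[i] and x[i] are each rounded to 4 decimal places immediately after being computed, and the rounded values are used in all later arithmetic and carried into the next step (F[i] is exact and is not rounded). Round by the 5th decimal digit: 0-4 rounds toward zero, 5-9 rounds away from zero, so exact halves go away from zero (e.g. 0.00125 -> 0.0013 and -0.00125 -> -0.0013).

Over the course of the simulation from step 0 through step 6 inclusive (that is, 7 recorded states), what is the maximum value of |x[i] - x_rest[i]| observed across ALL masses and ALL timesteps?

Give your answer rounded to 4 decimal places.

Step 0: x=[4.0000 4.0000 8.0000] v=[-2.0000 0.0000 0.0000]
Step 1: x=[-1.0000 8.0000 7.0000] v=[-10.0000 8.0000 -2.0000]
Step 2: x=[4.0000 2.0000 10.0000] v=[10.0000 -12.0000 6.0000]
Step 3: x=[3.0000 6.0000 8.0000] v=[-2.0000 8.0000 -4.0000]
Step 4: x=[2.0000 9.0000 7.0000] v=[-2.0000 6.0000 -2.0000]
Step 5: x=[6.0000 3.0000 11.0000] v=[8.0000 -12.0000 8.0000]
Step 6: x=[1.0000 8.0000 10.0000] v=[-10.0000 10.0000 -2.0000]
Max displacement = 4.0000

Answer: 4.0000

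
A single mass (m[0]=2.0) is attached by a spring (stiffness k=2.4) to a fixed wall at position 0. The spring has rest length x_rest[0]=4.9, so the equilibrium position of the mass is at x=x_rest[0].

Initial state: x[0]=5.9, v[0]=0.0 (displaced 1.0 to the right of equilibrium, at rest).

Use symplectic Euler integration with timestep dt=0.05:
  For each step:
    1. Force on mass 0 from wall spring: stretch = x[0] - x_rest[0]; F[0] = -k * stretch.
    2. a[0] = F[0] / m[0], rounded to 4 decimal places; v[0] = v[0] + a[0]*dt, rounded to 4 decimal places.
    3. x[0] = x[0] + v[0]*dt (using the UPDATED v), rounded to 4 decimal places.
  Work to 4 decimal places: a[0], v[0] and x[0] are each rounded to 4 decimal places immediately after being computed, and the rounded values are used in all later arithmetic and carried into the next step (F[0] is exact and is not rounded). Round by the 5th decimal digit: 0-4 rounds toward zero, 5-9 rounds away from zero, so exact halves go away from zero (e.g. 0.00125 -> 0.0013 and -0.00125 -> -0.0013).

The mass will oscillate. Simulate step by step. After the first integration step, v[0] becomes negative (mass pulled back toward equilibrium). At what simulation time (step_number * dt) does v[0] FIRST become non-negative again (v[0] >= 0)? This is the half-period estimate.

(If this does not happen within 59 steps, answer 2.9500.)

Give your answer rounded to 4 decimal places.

Answer: 2.9000

Derivation:
Step 0: x=[5.9000] v=[0.0000]
Step 1: x=[5.8970] v=[-0.0600]
Step 2: x=[5.8910] v=[-0.1198]
Step 3: x=[5.8820] v=[-0.1793]
Step 4: x=[5.8701] v=[-0.2382]
Step 5: x=[5.8553] v=[-0.2964]
Step 6: x=[5.8376] v=[-0.3537]
Step 7: x=[5.8171] v=[-0.4100]
Step 8: x=[5.7939] v=[-0.4650]
Step 9: x=[5.7680] v=[-0.5186]
Step 10: x=[5.7395] v=[-0.5707]
Step 11: x=[5.7084] v=[-0.6211]
Step 12: x=[5.6749] v=[-0.6696]
Step 13: x=[5.6391] v=[-0.7161]
Step 14: x=[5.6011] v=[-0.7604]
Step 15: x=[5.5610] v=[-0.8025]
Step 16: x=[5.5189] v=[-0.8422]
Step 17: x=[5.4749] v=[-0.8793]
Step 18: x=[5.4292] v=[-0.9138]
Step 19: x=[5.3819] v=[-0.9456]
Step 20: x=[5.3332] v=[-0.9745]
Step 21: x=[5.2832] v=[-1.0005]
Step 22: x=[5.2320] v=[-1.0235]
Step 23: x=[5.1798] v=[-1.0434]
Step 24: x=[5.1268] v=[-1.0602]
Step 25: x=[5.0731] v=[-1.0738]
Step 26: x=[5.0189] v=[-1.0842]
Step 27: x=[4.9643] v=[-1.0913]
Step 28: x=[4.9095] v=[-1.0952]
Step 29: x=[4.8547] v=[-1.0958]
Step 30: x=[4.8000] v=[-1.0931]
Step 31: x=[4.7456] v=[-1.0871]
Step 32: x=[4.6917] v=[-1.0778]
Step 33: x=[4.6384] v=[-1.0653]
Step 34: x=[4.5859] v=[-1.0496]
Step 35: x=[4.5344] v=[-1.0308]
Step 36: x=[4.4840] v=[-1.0089]
Step 37: x=[4.4348] v=[-0.9839]
Step 38: x=[4.3870] v=[-0.9560]
Step 39: x=[4.3407] v=[-0.9252]
Step 40: x=[4.2961] v=[-0.8916]
Step 41: x=[4.2533] v=[-0.8554]
Step 42: x=[4.2125] v=[-0.8166]
Step 43: x=[4.1737] v=[-0.7754]
Step 44: x=[4.1371] v=[-0.7318]
Step 45: x=[4.1028] v=[-0.6860]
Step 46: x=[4.0709] v=[-0.6382]
Step 47: x=[4.0415] v=[-0.5885]
Step 48: x=[4.0147] v=[-0.5370]
Step 49: x=[3.9905] v=[-0.4839]
Step 50: x=[3.9690] v=[-0.4293]
Step 51: x=[3.9503] v=[-0.3734]
Step 52: x=[3.9345] v=[-0.3164]
Step 53: x=[3.9216] v=[-0.2585]
Step 54: x=[3.9116] v=[-0.1998]
Step 55: x=[3.9046] v=[-0.1405]
Step 56: x=[3.9006] v=[-0.0808]
Step 57: x=[3.8996] v=[-0.0208]
Step 58: x=[3.9016] v=[0.0392]
First v>=0 after going negative at step 58, time=2.9000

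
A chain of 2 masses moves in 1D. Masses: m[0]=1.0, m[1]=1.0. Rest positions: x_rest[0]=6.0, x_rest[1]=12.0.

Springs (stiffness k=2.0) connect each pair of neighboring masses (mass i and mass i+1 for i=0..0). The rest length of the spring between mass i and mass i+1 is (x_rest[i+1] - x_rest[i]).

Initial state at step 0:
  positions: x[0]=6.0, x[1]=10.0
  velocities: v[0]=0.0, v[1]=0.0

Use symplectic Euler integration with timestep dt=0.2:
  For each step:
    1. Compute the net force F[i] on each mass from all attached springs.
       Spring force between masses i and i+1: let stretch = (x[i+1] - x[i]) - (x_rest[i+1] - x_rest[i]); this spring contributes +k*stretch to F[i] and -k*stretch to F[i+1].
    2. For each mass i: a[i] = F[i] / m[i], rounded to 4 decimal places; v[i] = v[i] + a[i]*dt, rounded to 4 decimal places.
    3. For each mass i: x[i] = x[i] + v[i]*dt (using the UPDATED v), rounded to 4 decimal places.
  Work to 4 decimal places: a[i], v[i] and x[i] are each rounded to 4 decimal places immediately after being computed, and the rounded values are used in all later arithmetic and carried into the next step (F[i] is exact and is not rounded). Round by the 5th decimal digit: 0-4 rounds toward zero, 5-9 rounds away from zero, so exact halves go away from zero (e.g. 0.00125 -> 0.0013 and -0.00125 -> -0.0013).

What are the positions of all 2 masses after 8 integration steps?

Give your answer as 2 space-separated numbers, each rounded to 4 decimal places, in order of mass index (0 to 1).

Answer: 4.0196 11.9804

Derivation:
Step 0: x=[6.0000 10.0000] v=[0.0000 0.0000]
Step 1: x=[5.8400 10.1600] v=[-0.8000 0.8000]
Step 2: x=[5.5456 10.4544] v=[-1.4720 1.4720]
Step 3: x=[5.1639 10.8361] v=[-1.9085 1.9085]
Step 4: x=[4.7560 11.2440] v=[-2.0396 2.0396]
Step 5: x=[4.3871 11.6129] v=[-1.8444 1.8444]
Step 6: x=[4.1163 11.8837] v=[-1.3541 1.3541]
Step 7: x=[3.9869 12.0131] v=[-0.6471 0.6471]
Step 8: x=[4.0196 11.9804] v=[0.1634 -0.1634]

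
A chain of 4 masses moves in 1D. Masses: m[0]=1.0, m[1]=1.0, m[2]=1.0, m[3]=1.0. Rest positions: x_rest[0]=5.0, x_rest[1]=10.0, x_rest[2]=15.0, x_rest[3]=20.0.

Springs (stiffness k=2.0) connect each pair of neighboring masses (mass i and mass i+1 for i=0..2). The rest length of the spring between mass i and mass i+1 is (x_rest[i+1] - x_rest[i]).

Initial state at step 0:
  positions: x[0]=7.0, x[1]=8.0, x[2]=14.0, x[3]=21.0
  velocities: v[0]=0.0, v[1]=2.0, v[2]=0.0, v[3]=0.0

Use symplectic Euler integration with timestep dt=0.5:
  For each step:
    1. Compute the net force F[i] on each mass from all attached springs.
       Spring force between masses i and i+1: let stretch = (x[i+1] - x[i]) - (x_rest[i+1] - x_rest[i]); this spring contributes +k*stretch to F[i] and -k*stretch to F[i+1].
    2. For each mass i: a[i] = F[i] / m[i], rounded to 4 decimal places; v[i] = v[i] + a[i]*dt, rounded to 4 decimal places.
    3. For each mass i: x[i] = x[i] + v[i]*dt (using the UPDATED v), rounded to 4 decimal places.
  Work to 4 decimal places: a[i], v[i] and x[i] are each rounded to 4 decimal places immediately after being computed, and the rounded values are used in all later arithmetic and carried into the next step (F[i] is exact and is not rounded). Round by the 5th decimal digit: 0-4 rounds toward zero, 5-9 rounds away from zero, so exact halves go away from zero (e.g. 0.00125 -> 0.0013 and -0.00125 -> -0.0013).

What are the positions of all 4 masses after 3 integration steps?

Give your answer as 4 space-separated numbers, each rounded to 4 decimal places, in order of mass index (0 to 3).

Step 0: x=[7.0000 8.0000 14.0000 21.0000] v=[0.0000 2.0000 0.0000 0.0000]
Step 1: x=[5.0000 11.5000 14.5000 20.0000] v=[-4.0000 7.0000 1.0000 -2.0000]
Step 2: x=[3.7500 13.2500 16.2500 18.7500] v=[-2.5000 3.5000 3.5000 -2.5000]
Step 3: x=[4.7500 11.7500 17.7500 18.7500] v=[2.0000 -3.0000 3.0000 0.0000]

Answer: 4.7500 11.7500 17.7500 18.7500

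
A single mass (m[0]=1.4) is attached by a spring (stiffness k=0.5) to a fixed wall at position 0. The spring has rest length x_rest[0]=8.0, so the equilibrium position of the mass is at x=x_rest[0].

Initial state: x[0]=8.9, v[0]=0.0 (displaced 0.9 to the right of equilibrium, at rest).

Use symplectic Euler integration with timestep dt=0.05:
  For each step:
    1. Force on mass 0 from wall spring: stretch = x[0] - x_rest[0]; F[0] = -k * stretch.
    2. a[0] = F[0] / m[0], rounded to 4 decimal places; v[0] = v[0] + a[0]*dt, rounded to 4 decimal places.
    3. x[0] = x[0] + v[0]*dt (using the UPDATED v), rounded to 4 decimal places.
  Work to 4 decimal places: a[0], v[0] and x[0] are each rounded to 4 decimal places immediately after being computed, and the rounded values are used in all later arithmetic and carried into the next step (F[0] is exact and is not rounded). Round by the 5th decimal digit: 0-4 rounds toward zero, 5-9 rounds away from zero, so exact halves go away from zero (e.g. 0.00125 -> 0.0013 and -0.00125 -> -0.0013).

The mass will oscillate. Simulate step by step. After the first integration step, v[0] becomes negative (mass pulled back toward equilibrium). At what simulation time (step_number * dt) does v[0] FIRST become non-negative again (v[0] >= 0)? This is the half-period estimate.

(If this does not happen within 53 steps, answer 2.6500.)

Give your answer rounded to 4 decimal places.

Step 0: x=[8.9000] v=[0.0000]
Step 1: x=[8.8992] v=[-0.0161]
Step 2: x=[8.8976] v=[-0.0322]
Step 3: x=[8.8952] v=[-0.0482]
Step 4: x=[8.8920] v=[-0.0642]
Step 5: x=[8.8880] v=[-0.0801]
Step 6: x=[8.8832] v=[-0.0960]
Step 7: x=[8.8776] v=[-0.1118]
Step 8: x=[8.8712] v=[-0.1275]
Step 9: x=[8.8640] v=[-0.1431]
Step 10: x=[8.8561] v=[-0.1585]
Step 11: x=[8.8474] v=[-0.1738]
Step 12: x=[8.8380] v=[-0.1889]
Step 13: x=[8.8278] v=[-0.2039]
Step 14: x=[8.8169] v=[-0.2187]
Step 15: x=[8.8052] v=[-0.2333]
Step 16: x=[8.7928] v=[-0.2477]
Step 17: x=[8.7797] v=[-0.2619]
Step 18: x=[8.7659] v=[-0.2758]
Step 19: x=[8.7514] v=[-0.2895]
Step 20: x=[8.7363] v=[-0.3029]
Step 21: x=[8.7205] v=[-0.3161]
Step 22: x=[8.7041] v=[-0.3290]
Step 23: x=[8.6870] v=[-0.3416]
Step 24: x=[8.6693] v=[-0.3539]
Step 25: x=[8.6510] v=[-0.3659]
Step 26: x=[8.6321] v=[-0.3775]
Step 27: x=[8.6127] v=[-0.3888]
Step 28: x=[8.5927] v=[-0.3997]
Step 29: x=[8.5722] v=[-0.4103]
Step 30: x=[8.5512] v=[-0.4205]
Step 31: x=[8.5297] v=[-0.4303]
Step 32: x=[8.5077] v=[-0.4398]
Step 33: x=[8.4853] v=[-0.4489]
Step 34: x=[8.4624] v=[-0.4576]
Step 35: x=[8.4391] v=[-0.4659]
Step 36: x=[8.4154] v=[-0.4737]
Step 37: x=[8.3913] v=[-0.4811]
Step 38: x=[8.3669] v=[-0.4881]
Step 39: x=[8.3422] v=[-0.4947]
Step 40: x=[8.3172] v=[-0.5008]
Step 41: x=[8.2919] v=[-0.5065]
Step 42: x=[8.2663] v=[-0.5117]
Step 43: x=[8.2405] v=[-0.5165]
Step 44: x=[8.2145] v=[-0.5208]
Step 45: x=[8.1883] v=[-0.5246]
Step 46: x=[8.1619] v=[-0.5280]
Step 47: x=[8.1354] v=[-0.5309]
Step 48: x=[8.1087] v=[-0.5333]
Step 49: x=[8.0819] v=[-0.5352]
Step 50: x=[8.0551] v=[-0.5367]
Step 51: x=[8.0282] v=[-0.5377]
Step 52: x=[8.0013] v=[-0.5382]
Step 53: x=[7.9744] v=[-0.5382]
v[0] did not become non-negative within 53 steps; using fallback time=2.6500

Answer: 2.6500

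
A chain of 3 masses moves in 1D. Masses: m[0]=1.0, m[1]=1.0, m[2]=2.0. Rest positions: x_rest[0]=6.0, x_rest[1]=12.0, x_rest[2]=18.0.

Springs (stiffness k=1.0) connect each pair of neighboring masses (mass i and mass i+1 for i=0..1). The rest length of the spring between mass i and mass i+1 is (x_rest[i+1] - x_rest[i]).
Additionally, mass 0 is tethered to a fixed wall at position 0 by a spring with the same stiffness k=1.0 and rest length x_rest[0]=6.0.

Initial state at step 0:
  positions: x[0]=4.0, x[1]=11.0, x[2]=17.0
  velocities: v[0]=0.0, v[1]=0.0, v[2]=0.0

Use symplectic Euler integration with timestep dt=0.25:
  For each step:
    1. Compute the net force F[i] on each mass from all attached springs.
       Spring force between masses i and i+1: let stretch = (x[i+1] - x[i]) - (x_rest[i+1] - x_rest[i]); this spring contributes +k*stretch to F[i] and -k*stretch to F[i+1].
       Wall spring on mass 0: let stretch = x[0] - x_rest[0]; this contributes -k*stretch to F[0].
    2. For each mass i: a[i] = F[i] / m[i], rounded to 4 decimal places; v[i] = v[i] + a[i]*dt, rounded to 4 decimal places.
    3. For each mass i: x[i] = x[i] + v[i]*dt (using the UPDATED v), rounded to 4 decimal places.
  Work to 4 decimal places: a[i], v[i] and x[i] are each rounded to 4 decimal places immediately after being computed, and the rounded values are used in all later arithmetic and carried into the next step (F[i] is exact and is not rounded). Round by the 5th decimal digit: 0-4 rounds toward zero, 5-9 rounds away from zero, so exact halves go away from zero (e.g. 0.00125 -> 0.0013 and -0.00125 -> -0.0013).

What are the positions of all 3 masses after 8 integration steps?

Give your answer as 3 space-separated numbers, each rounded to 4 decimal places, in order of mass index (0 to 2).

Step 0: x=[4.0000 11.0000 17.0000] v=[0.0000 0.0000 0.0000]
Step 1: x=[4.1875 10.9375 17.0000] v=[0.7500 -0.2500 0.0000]
Step 2: x=[4.5352 10.8320 16.9981] v=[1.3906 -0.4219 -0.0078]
Step 3: x=[4.9930 10.7184 16.9910] v=[1.8310 -0.4546 -0.0286]
Step 4: x=[5.4965 10.6390 16.9753] v=[2.0141 -0.3178 -0.0627]
Step 5: x=[5.9779 10.6342 16.9491] v=[1.9256 -0.0194 -0.1048]
Step 6: x=[6.3767 10.7330 16.9131] v=[1.5952 0.3953 -0.1442]
Step 7: x=[6.6492 10.9458 16.8714] v=[1.0901 0.8513 -0.1667]
Step 8: x=[6.7747 11.2605 16.8321] v=[0.5020 1.2586 -0.1574]

Answer: 6.7747 11.2605 16.8321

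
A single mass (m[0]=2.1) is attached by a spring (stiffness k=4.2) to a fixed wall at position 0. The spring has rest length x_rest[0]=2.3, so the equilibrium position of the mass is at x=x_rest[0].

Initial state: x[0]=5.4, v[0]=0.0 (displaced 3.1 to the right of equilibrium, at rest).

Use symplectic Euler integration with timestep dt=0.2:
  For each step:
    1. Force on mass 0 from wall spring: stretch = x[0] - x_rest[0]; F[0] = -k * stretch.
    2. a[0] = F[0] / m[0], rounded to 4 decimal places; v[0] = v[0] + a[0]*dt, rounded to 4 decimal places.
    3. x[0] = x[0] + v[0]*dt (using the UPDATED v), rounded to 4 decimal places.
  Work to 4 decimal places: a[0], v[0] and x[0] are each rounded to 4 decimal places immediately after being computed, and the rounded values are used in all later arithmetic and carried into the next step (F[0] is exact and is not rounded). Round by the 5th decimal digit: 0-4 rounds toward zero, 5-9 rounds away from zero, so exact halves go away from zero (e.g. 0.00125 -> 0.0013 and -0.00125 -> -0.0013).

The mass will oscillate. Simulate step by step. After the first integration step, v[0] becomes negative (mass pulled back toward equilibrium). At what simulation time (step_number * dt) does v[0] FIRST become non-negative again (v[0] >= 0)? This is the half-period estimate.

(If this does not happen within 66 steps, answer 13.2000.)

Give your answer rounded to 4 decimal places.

Step 0: x=[5.4000] v=[0.0000]
Step 1: x=[5.1520] v=[-1.2400]
Step 2: x=[4.6758] v=[-2.3808]
Step 3: x=[4.0096] v=[-3.3311]
Step 4: x=[3.2066] v=[-4.0149]
Step 5: x=[2.3311] v=[-4.3775]
Step 6: x=[1.4531] v=[-4.3899]
Step 7: x=[0.6429] v=[-4.0511]
Step 8: x=[-0.0348] v=[-3.3883]
Step 9: x=[-0.5257] v=[-2.4544]
Step 10: x=[-0.7905] v=[-1.3241]
Step 11: x=[-0.8081] v=[-0.0879]
Step 12: x=[-0.5770] v=[1.1553]
First v>=0 after going negative at step 12, time=2.4000

Answer: 2.4000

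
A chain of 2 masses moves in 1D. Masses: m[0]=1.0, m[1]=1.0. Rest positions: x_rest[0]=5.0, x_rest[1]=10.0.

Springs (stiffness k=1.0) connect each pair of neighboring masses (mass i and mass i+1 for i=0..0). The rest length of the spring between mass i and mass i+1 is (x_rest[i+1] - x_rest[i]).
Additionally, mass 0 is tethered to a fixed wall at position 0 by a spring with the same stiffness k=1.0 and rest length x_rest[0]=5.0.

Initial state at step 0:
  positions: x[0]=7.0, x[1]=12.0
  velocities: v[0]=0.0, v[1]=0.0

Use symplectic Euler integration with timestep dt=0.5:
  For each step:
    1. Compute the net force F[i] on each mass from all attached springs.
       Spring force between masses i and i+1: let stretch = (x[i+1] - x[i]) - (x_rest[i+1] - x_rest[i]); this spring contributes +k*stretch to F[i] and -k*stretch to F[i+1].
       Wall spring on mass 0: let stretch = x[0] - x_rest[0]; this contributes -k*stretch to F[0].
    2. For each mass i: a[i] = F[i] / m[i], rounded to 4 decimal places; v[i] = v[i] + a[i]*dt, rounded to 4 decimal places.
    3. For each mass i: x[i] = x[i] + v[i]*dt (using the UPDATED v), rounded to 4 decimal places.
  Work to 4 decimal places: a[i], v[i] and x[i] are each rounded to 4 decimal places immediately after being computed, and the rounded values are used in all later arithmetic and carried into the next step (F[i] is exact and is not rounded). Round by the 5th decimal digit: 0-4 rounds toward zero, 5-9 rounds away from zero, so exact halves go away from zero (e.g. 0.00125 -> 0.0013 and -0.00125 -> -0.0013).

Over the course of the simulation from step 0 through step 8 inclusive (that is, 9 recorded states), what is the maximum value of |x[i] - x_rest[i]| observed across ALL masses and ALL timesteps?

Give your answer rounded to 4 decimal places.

Answer: 2.3363

Derivation:
Step 0: x=[7.0000 12.0000] v=[0.0000 0.0000]
Step 1: x=[6.5000 12.0000] v=[-1.0000 0.0000]
Step 2: x=[5.7500 11.8750] v=[-1.5000 -0.2500]
Step 3: x=[5.0938 11.4688] v=[-1.3125 -0.8125]
Step 4: x=[4.7579 10.7188] v=[-0.6719 -1.5000]
Step 5: x=[4.7227 9.7286] v=[-0.0704 -1.9805]
Step 6: x=[4.7583 8.7369] v=[0.0712 -1.9835]
Step 7: x=[4.5990 8.0005] v=[-0.3187 -1.4728]
Step 8: x=[4.1403 7.6637] v=[-0.9175 -0.6736]
Max displacement = 2.3363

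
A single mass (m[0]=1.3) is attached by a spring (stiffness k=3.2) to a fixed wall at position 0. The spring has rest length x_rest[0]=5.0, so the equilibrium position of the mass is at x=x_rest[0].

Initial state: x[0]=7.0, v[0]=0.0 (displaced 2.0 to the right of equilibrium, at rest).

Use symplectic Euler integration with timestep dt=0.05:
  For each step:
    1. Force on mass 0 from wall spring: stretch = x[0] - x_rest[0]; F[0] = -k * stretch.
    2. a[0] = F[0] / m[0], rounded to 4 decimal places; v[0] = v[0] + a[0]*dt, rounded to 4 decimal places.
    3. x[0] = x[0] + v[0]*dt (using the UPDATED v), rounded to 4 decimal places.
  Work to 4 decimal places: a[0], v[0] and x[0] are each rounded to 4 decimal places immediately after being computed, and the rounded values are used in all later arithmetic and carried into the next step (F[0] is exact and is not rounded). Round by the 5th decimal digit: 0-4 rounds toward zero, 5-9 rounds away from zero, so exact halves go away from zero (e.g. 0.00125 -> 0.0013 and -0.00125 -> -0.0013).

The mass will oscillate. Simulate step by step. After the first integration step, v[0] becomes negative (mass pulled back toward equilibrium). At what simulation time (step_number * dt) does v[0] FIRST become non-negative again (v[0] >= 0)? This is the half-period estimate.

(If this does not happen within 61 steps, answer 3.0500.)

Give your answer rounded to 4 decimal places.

Answer: 2.0500

Derivation:
Step 0: x=[7.0000] v=[0.0000]
Step 1: x=[6.9877] v=[-0.2462]
Step 2: x=[6.9632] v=[-0.4908]
Step 3: x=[6.9266] v=[-0.7324]
Step 4: x=[6.8781] v=[-0.9695]
Step 5: x=[6.8181] v=[-1.2007]
Step 6: x=[6.7469] v=[-1.4245]
Step 7: x=[6.6649] v=[-1.6395]
Step 8: x=[6.5727] v=[-1.8444]
Step 9: x=[6.4708] v=[-2.0380]
Step 10: x=[6.3599] v=[-2.2190]
Step 11: x=[6.2406] v=[-2.3864]
Step 12: x=[6.1136] v=[-2.5391]
Step 13: x=[5.9798] v=[-2.6762]
Step 14: x=[5.8400] v=[-2.7968]
Step 15: x=[5.6950] v=[-2.9002]
Step 16: x=[5.5457] v=[-2.9857]
Step 17: x=[5.3931] v=[-3.0529]
Step 18: x=[5.2380] v=[-3.1013]
Step 19: x=[5.0815] v=[-3.1306]
Step 20: x=[4.9245] v=[-3.1406]
Step 21: x=[4.7679] v=[-3.1313]
Step 22: x=[4.6128] v=[-3.1027]
Step 23: x=[4.4601] v=[-3.0550]
Step 24: x=[4.3107] v=[-2.9886]
Step 25: x=[4.1655] v=[-2.9038]
Step 26: x=[4.0254] v=[-2.8011]
Step 27: x=[3.8913] v=[-2.6812]
Step 28: x=[3.7641] v=[-2.5447]
Step 29: x=[3.6445] v=[-2.3926]
Step 30: x=[3.5332] v=[-2.2258]
Step 31: x=[3.4309] v=[-2.0453]
Step 32: x=[3.3383] v=[-1.8522]
Step 33: x=[3.2559] v=[-1.6477]
Step 34: x=[3.1843] v=[-1.4330]
Step 35: x=[3.1238] v=[-1.2095]
Step 36: x=[3.0749] v=[-0.9786]
Step 37: x=[3.0378] v=[-0.7417]
Step 38: x=[3.0128] v=[-0.5002]
Step 39: x=[3.0000] v=[-0.2556]
Step 40: x=[2.9995] v=[-0.0094]
Step 41: x=[3.0113] v=[0.2368]
First v>=0 after going negative at step 41, time=2.0500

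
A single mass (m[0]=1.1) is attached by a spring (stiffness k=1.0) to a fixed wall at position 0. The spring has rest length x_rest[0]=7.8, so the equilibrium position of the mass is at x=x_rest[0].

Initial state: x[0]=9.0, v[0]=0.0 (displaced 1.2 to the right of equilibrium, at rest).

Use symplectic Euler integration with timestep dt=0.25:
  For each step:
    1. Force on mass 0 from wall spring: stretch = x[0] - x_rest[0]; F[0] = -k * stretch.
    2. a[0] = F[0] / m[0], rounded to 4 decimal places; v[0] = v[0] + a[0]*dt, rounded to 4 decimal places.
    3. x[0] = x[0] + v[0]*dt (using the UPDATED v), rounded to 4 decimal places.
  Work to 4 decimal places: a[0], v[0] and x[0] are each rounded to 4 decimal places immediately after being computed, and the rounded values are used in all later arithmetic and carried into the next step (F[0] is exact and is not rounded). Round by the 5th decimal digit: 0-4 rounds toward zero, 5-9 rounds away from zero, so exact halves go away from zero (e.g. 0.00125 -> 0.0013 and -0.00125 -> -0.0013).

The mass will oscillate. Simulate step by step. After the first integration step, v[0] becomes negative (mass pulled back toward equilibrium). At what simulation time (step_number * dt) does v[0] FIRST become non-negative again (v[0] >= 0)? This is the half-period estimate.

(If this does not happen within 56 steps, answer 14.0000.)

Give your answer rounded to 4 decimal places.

Step 0: x=[9.0000] v=[0.0000]
Step 1: x=[8.9318] v=[-0.2727]
Step 2: x=[8.7993] v=[-0.5299]
Step 3: x=[8.6101] v=[-0.7570]
Step 4: x=[8.3748] v=[-0.9411]
Step 5: x=[8.1069] v=[-1.0717]
Step 6: x=[7.8215] v=[-1.1415]
Step 7: x=[7.5349] v=[-1.1464]
Step 8: x=[7.2634] v=[-1.0862]
Step 9: x=[7.0223] v=[-0.9643]
Step 10: x=[6.8254] v=[-0.7876]
Step 11: x=[6.6839] v=[-0.5661]
Step 12: x=[6.6058] v=[-0.3125]
Step 13: x=[6.5955] v=[-0.0411]
Step 14: x=[6.6537] v=[0.2327]
First v>=0 after going negative at step 14, time=3.5000

Answer: 3.5000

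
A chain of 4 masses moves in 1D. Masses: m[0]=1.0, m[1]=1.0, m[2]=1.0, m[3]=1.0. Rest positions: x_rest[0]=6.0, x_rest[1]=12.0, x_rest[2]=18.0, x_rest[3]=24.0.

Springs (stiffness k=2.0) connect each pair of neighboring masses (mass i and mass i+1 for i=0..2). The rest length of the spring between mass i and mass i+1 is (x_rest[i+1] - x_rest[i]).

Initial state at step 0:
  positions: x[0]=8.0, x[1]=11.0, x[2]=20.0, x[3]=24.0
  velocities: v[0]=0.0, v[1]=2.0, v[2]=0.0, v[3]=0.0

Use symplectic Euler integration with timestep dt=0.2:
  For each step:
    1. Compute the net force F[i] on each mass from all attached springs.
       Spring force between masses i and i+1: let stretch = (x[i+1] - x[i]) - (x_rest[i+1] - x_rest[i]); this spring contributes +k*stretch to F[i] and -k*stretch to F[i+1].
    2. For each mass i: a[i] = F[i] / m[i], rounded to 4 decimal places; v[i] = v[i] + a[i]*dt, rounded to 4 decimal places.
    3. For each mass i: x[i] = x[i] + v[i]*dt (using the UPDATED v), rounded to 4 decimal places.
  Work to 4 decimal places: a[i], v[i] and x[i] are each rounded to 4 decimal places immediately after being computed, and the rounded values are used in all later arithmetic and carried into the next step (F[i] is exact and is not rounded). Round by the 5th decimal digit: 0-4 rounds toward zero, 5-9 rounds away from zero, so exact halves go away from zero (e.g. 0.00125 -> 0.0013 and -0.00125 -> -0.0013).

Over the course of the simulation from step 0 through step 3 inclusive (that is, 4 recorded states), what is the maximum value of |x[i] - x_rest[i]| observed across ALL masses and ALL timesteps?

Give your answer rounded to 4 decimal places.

Step 0: x=[8.0000 11.0000 20.0000 24.0000] v=[0.0000 2.0000 0.0000 0.0000]
Step 1: x=[7.7600 11.8800 19.6000 24.1600] v=[-1.2000 4.4000 -2.0000 0.8000]
Step 2: x=[7.3696 13.0480 18.9472 24.4352] v=[-1.9520 5.8400 -3.2640 1.3760]
Step 3: x=[6.9535 14.2337 18.2615 24.7514] v=[-2.0806 5.9283 -3.4285 1.5808]
Max displacement = 2.2337

Answer: 2.2337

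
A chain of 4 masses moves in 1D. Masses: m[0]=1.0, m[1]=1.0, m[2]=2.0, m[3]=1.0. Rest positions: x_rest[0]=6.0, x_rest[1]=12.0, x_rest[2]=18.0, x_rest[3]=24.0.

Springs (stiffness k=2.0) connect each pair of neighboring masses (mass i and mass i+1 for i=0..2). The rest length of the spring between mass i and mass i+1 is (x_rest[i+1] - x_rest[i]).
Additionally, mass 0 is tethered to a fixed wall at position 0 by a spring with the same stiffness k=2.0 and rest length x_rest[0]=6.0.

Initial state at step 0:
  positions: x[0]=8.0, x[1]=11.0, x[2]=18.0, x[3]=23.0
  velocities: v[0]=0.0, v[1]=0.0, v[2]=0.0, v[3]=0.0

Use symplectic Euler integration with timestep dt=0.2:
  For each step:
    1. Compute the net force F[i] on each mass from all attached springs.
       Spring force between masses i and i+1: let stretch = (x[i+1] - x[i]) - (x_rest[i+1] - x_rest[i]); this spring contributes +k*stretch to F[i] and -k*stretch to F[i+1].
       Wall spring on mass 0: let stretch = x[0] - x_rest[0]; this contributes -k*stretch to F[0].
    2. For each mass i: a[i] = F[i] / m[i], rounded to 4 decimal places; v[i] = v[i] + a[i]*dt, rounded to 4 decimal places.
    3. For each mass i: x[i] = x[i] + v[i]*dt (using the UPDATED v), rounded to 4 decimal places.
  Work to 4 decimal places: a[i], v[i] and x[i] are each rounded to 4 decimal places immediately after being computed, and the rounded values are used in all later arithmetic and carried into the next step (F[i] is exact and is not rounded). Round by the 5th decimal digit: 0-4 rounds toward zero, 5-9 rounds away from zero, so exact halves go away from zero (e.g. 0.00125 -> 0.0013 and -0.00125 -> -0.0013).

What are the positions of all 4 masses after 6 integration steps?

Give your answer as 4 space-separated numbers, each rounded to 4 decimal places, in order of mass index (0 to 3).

Answer: 4.2901 13.1546 17.4575 23.9911

Derivation:
Step 0: x=[8.0000 11.0000 18.0000 23.0000] v=[0.0000 0.0000 0.0000 0.0000]
Step 1: x=[7.6000 11.3200 17.9200 23.0800] v=[-2.0000 1.6000 -0.4000 0.4000]
Step 2: x=[6.8896 11.8704 17.7824 23.2272] v=[-3.5520 2.7520 -0.6880 0.7360]
Step 3: x=[6.0265 12.4953 17.6261 23.4188] v=[-4.3155 3.1245 -0.7814 0.9581]
Step 4: x=[5.1988 13.0132 17.4963 23.6270] v=[-4.1386 2.5893 -0.6490 1.0410]
Step 5: x=[4.5803 13.2646 17.4324 23.8247] v=[-3.0924 1.2568 -0.3195 0.9887]
Step 6: x=[4.2901 13.1546 17.4575 23.9911] v=[-1.4508 -0.5498 0.1254 0.8318]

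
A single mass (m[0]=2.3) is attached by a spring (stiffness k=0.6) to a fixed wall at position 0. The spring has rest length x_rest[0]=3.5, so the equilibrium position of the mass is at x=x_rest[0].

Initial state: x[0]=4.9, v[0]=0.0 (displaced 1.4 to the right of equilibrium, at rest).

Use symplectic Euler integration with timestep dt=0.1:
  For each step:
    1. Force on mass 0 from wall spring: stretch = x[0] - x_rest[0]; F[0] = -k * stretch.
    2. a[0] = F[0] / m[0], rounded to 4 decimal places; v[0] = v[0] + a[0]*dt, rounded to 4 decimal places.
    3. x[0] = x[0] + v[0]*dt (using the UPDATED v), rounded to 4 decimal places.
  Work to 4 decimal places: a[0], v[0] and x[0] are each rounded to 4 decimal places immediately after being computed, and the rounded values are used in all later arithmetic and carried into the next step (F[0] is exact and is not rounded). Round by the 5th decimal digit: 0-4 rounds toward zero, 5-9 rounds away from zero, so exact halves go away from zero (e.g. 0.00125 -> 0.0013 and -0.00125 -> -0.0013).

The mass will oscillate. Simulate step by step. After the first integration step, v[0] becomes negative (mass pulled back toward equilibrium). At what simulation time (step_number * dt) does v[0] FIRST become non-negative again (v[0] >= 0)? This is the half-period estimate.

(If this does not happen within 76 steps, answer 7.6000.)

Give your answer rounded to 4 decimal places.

Answer: 6.2000

Derivation:
Step 0: x=[4.9000] v=[0.0000]
Step 1: x=[4.8964] v=[-0.0365]
Step 2: x=[4.8891] v=[-0.0729]
Step 3: x=[4.8782] v=[-0.1091]
Step 4: x=[4.8637] v=[-0.1451]
Step 5: x=[4.8456] v=[-0.1807]
Step 6: x=[4.8240] v=[-0.2158]
Step 7: x=[4.7990] v=[-0.2503]
Step 8: x=[4.7706] v=[-0.2842]
Step 9: x=[4.7389] v=[-0.3174]
Step 10: x=[4.7039] v=[-0.3497]
Step 11: x=[4.6658] v=[-0.3811]
Step 12: x=[4.6247] v=[-0.4115]
Step 13: x=[4.5806] v=[-0.4408]
Step 14: x=[4.5337] v=[-0.4690]
Step 15: x=[4.4841] v=[-0.4960]
Step 16: x=[4.4319] v=[-0.5217]
Step 17: x=[4.3773] v=[-0.5460]
Step 18: x=[4.3204] v=[-0.5689]
Step 19: x=[4.2614] v=[-0.5903]
Step 20: x=[4.2004] v=[-0.6102]
Step 21: x=[4.1376] v=[-0.6285]
Step 22: x=[4.0731] v=[-0.6451]
Step 23: x=[4.0071] v=[-0.6601]
Step 24: x=[3.9398] v=[-0.6733]
Step 25: x=[3.8713] v=[-0.6848]
Step 26: x=[3.8019] v=[-0.6945]
Step 27: x=[3.7317] v=[-0.7024]
Step 28: x=[3.6609] v=[-0.7084]
Step 29: x=[3.5896] v=[-0.7126]
Step 30: x=[3.5181] v=[-0.7149]
Step 31: x=[3.4466] v=[-0.7154]
Step 32: x=[3.3752] v=[-0.7140]
Step 33: x=[3.3041] v=[-0.7107]
Step 34: x=[3.2335] v=[-0.7056]
Step 35: x=[3.1636] v=[-0.6987]
Step 36: x=[3.0946] v=[-0.6899]
Step 37: x=[3.0267] v=[-0.6793]
Step 38: x=[2.9600] v=[-0.6670]
Step 39: x=[2.8947] v=[-0.6529]
Step 40: x=[2.8310] v=[-0.6371]
Step 41: x=[2.7690] v=[-0.6197]
Step 42: x=[2.7089] v=[-0.6006]
Step 43: x=[2.6509] v=[-0.5800]
Step 44: x=[2.5951] v=[-0.5579]
Step 45: x=[2.5417] v=[-0.5343]
Step 46: x=[2.4908] v=[-0.5093]
Step 47: x=[2.4425] v=[-0.4830]
Step 48: x=[2.3970] v=[-0.4554]
Step 49: x=[2.3543] v=[-0.4266]
Step 50: x=[2.3146] v=[-0.3967]
Step 51: x=[2.2780] v=[-0.3658]
Step 52: x=[2.2446] v=[-0.3339]
Step 53: x=[2.2145] v=[-0.3012]
Step 54: x=[2.1877] v=[-0.2677]
Step 55: x=[2.1644] v=[-0.2335]
Step 56: x=[2.1445] v=[-0.1987]
Step 57: x=[2.1282] v=[-0.1633]
Step 58: x=[2.1155] v=[-0.1275]
Step 59: x=[2.1064] v=[-0.0914]
Step 60: x=[2.1009] v=[-0.0551]
Step 61: x=[2.0990] v=[-0.0186]
Step 62: x=[2.1008] v=[0.0180]
First v>=0 after going negative at step 62, time=6.2000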